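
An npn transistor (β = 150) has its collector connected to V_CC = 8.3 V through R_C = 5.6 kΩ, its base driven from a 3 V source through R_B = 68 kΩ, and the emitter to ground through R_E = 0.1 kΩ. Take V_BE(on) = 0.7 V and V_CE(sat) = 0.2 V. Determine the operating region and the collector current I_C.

saturation; I_C ≈ 1.4 mA

Assume active: I_B = (3 − 0.7)/(68 + 151×0.1) = 0.0277 mA, I_C = β·I_B = 4.15 mA.
Then V_CE = 8.3 − 4.15×5.6 − 4.18×0.1 = -15.4 V < 0.2 V — the active assumption fails.
Re-solve with V_CE = 0.2 V. KCL at the emitter: V_E/R_E = (V_BB−0.7−V_E)/R_B + (V_CC−0.2−V_E)/R_C, giving V_E = 0.145 V.
I_C = (V_CC − 0.2 − V_E)/R_C = (8.1 − 0.145)/5.6 = 1.42 mA.
Check: I_B = (2.3 − 0.145)/68 = 0.0317 mA, and β·I_B = 4.75 mA > I_C, confirming saturation.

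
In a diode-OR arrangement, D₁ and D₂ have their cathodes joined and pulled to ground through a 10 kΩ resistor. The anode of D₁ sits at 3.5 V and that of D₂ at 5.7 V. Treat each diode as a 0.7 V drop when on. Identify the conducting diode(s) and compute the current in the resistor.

Assume both conduct. Then node N would need to be at both 3.5−0.7 = 2.8 V and 5.7−0.7 = 5 V, which is impossible.
Assume only D₂ conducts: V_N = 5.7 − 0.7 = 5 V, so I_R = 5/10 = 0.5 mA.
Check D₁: its anode-to-cathode voltage is 3.5 − 5 = -1.5 V < 0.7 V, so it is off. The assumption is consistent.

Only D₂ conducts; I_R ≈ 0.5 mA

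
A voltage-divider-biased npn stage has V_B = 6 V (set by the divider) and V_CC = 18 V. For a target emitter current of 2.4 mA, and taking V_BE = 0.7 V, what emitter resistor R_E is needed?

R_E ≈ 2.2 kΩ

V_E = V_B − V_BE = 6 − 0.7 = 5.3 V.
R_E = V_E / I_E = 5.3 / 2.4 = 2.21 kΩ.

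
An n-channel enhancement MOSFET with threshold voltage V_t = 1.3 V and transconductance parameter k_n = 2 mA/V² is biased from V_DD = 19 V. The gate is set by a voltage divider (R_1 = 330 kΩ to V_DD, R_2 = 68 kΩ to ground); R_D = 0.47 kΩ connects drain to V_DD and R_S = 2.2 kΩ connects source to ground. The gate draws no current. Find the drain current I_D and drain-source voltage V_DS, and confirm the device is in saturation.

I_D ≈ 0.55 mA, V_DS ≈ 18 V

V_G = V_DD·R_2/(R_1+R_2) = 19×68/398 = 3.25 V.
Assume saturation: I_D = (k_n/2)(V_GS − V_t)² with V_GS = V_G − I_D·R_S = 3.25 − 2.2·I_D.
Substituting gives 4.84·I_D² − 9.56·I_D + 3.79 = 0, with roots I_D = 0.548 or 1.43 mA.
The root I_D = 1.43 mA gives V_GS = 0.105 V ≤ V_t, so take I_D = 0.548 mA.
Then V_GS = 2.04 V and V_DS = V_DD − I_D(R_D+R_S) = 19 − 0.548×2.67 = 17.5 V.
Saturation requires V_DS ≥ V_GS − V_t = 0.74 V; 17.5 ≥ 0.74 ✓.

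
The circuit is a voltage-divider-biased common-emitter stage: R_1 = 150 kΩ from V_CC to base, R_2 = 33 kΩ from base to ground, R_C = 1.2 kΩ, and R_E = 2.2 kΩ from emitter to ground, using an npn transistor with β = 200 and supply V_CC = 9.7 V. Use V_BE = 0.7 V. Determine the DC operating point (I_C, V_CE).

Thevenize the base divider: V_Th = V_CC·R_2/(R_1+R_2) = 9.7×33/183 = 1.75 V, R_Th = R_1‖R_2 = 27 kΩ.
Base-emitter loop: V_Th = I_B·R_Th + V_BE + (β+1)I_B·R_E, so I_B = (1.75 − 0.7) / (27 + 201×2.2) = 0.00224 mA.
I_C = β·I_B = 200×0.00224 = 0.447 mA, and I_E = (β+1)I_B = 0.449 mA.
V_CE = V_CC − I_C·R_C − I_E·R_E = 9.7 − 0.447×1.2 − 0.449×2.2 = 8.17 V.
V_CE = 8.17 V > 0.2 V confirms active-region operation.

I_C ≈ 0.45 mA, V_CE ≈ 8.2 V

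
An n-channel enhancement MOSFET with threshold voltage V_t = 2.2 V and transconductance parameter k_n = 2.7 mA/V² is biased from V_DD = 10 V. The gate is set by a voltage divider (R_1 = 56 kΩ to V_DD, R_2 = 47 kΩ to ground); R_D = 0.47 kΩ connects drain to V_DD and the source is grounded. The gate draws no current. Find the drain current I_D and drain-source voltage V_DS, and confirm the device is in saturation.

I_D ≈ 7.5 mA, V_DS ≈ 6.5 V

V_G = V_DD·R_2/(R_1+R_2) = 10×47/103 = 4.56 V. With the source grounded, V_GS = V_G = 4.56 V.
Assume saturation: I_D = (k_n/2)(V_GS − V_t)² = (2.7/2)×(4.56 − 2.2)² = 1.35×2.36² = 7.54 mA.
V_DS = V_DD − I_D·R_D = 10 − 7.54×0.47 = 6.46 V.
Saturation requires V_DS ≥ V_GS − V_t = 2.36 V; 6.46 ≥ 2.36 ✓.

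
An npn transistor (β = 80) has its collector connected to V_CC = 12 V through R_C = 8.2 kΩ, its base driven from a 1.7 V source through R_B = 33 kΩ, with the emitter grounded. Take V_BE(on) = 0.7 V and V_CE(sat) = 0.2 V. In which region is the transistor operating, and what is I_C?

saturation; I_C ≈ 1.4 mA

Assume active: I_B = (1.7 − 0.7)/33 = 0.0303 mA, giving I_C = β·I_B = 2.42 mA.
But then V_CE = 12 − 2.42×8.2 = -7.88 V < V_CE(sat) = 0.2 V — impossible in the active region.
So the transistor is saturated. With V_CE = 0.2 V, I_C = (V_CC − 0.2)/R_C = 11.8/8.2 = 1.44 mA.
Check: β·I_B = 2.42 mA > I_C = 1.44 mA, confirming saturation.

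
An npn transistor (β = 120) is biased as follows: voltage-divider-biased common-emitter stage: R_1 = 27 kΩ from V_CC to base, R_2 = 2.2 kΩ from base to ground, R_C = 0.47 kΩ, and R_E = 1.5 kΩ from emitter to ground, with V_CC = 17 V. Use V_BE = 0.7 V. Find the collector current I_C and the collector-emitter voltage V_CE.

I_C ≈ 0.38 mA, V_CE ≈ 16 V

Thevenize the base divider: V_Th = V_CC·R_2/(R_1+R_2) = 17×2.2/29.2 = 1.28 V, R_Th = R_1‖R_2 = 2.03 kΩ.
Base-emitter loop: V_Th = I_B·R_Th + V_BE + (β+1)I_B·R_E, so I_B = (1.28 − 0.7) / (2.03 + 121×1.5) = 0.00316 mA.
I_C = β·I_B = 120×0.00316 = 0.38 mA, and I_E = (β+1)I_B = 0.383 mA.
V_CE = V_CC − I_C·R_C − I_E·R_E = 17 − 0.38×0.47 − 0.383×1.5 = 16.2 V.
V_CE = 16.2 V > 0.2 V confirms active-region operation.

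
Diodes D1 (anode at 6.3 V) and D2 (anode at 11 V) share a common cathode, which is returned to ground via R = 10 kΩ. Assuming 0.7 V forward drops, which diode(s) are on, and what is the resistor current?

Only D2 conducts; I_R ≈ 1 mA

Assume both conduct. Then node N would need to be at both 6.3−0.7 = 5.6 V and 11−0.7 = 10.3 V, which is impossible.
Assume only D2 conducts: V_N = 11 − 0.7 = 10.3 V, so I_R = 10.3/10 = 1.03 mA.
Check D1: its anode-to-cathode voltage is 6.3 − 10.3 = -4 V < 0.7 V, so it is off. The assumption is consistent.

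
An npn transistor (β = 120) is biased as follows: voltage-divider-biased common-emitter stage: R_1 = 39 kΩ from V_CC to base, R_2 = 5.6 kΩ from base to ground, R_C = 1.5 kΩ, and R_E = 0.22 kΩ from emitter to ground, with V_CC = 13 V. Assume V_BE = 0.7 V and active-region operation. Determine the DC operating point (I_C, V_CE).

I_C ≈ 3.5 mA, V_CE ≈ 6.9 V

Thevenize the base divider: V_Th = V_CC·R_2/(R_1+R_2) = 13×5.6/44.6 = 1.63 V, R_Th = R_1‖R_2 = 4.9 kΩ.
Base-emitter loop: V_Th = I_B·R_Th + V_BE + (β+1)I_B·R_E, so I_B = (1.63 − 0.7) / (4.9 + 121×0.22) = 0.0296 mA.
I_C = β·I_B = 120×0.0296 = 3.55 mA, and I_E = (β+1)I_B = 3.58 mA.
V_CE = V_CC − I_C·R_C − I_E·R_E = 13 − 3.55×1.5 − 3.58×0.22 = 6.89 V.
V_CE = 6.89 V > 0.2 V confirms active-region operation.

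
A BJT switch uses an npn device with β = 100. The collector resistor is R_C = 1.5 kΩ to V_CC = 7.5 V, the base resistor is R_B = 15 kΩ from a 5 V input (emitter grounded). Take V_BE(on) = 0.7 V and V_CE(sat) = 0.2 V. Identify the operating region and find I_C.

Assume active: I_B = (5 − 0.7)/15 = 0.287 mA, giving I_C = β·I_B = 28.7 mA.
But then V_CE = 7.5 − 28.7×1.5 = -35.5 V < V_CE(sat) = 0.2 V — impossible in the active region.
So the transistor is saturated. With V_CE = 0.2 V, I_C = (V_CC − 0.2)/R_C = 7.3/1.5 = 4.87 mA.
Check: β·I_B = 28.7 mA > I_C = 4.87 mA, confirming saturation.

saturation; I_C ≈ 4.9 mA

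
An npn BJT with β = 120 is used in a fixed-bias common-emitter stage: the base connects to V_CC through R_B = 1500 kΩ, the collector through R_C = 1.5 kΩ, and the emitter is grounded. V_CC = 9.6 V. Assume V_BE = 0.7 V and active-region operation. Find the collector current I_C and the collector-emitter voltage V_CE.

I_C ≈ 0.71 mA, V_CE ≈ 8.5 V

Base loop: V_CC = I_B·R_B + V_BE, so I_B = (9.6 − 0.7)/1500 kΩ = 0.00593 mA.
In the active region I_C = β·I_B = 120 × 0.00593 = 0.712 mA.
Collector loop: V_CE = V_CC − I_C·R_C = 9.6 − 0.712×1.5 = 8.53 V.
Since V_CE = 8.53 V > V_CE(sat) ≈ 0.2 V, the transistor is in the active region as assumed.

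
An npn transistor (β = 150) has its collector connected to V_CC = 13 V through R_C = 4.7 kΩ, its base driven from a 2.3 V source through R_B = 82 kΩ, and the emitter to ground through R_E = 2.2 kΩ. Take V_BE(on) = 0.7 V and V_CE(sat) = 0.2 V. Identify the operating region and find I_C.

active; I_C ≈ 0.58 mA

Assume active. Base-emitter loop: I_B = (V_BB − V_BE)/(R_B + (β+1)R_E) = (2.3 − 0.7)/(82 + 151×2.2) = 0.00386 mA.
I_C = β·I_B = 150×0.00386 = 0.579 mA.
V_CE = V_CC − I_C·R_C − I_E·R_E = 13 − 0.579×4.7 − 0.583×2.2 = 8.99 V > V_CE(sat), so the active-region assumption holds.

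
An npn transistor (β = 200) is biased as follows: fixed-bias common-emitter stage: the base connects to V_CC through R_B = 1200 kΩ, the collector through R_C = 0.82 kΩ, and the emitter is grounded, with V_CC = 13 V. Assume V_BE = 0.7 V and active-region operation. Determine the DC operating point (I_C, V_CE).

I_C ≈ 2.1 mA, V_CE ≈ 11 V

Base loop: V_CC = I_B·R_B + V_BE, so I_B = (13 − 0.7)/1200 kΩ = 0.0103 mA.
In the active region I_C = β·I_B = 200 × 0.0103 = 2.05 mA.
Collector loop: V_CE = V_CC − I_C·R_C = 13 − 2.05×0.82 = 11.3 V.
Since V_CE = 11.3 V > V_CE(sat) ≈ 0.2 V, the transistor is in the active region as assumed.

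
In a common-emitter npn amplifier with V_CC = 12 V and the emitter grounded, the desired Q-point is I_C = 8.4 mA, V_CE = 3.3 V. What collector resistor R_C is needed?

R_C ≈ 1 kΩ

Collector loop: V_CC = I_C·R_C + V_CE.
R_C = (V_CC − V_CE)/I_C = (12 − 3.3)/8.4 = 1.04 kΩ.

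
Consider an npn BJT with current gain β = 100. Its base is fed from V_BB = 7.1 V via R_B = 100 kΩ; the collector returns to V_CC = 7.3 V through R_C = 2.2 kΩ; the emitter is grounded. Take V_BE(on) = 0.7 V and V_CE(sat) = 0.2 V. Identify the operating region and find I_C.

Assume active: I_B = (7.1 − 0.7)/100 = 0.064 mA, giving I_C = β·I_B = 6.4 mA.
But then V_CE = 7.3 − 6.4×2.2 = -6.78 V < V_CE(sat) = 0.2 V — impossible in the active region.
So the transistor is saturated. With V_CE = 0.2 V, I_C = (V_CC − 0.2)/R_C = 7.1/2.2 = 3.23 mA.
Check: β·I_B = 6.4 mA > I_C = 3.23 mA, confirming saturation.

saturation; I_C ≈ 3.2 mA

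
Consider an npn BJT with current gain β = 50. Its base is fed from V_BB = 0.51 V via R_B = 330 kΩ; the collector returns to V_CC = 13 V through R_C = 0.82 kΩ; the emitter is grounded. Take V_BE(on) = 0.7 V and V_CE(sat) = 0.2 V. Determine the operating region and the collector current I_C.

cutoff; I_C ≈ 0

V_BB = 0.51 V ≤ V_BE(on) = 0.7 V, so the base-emitter junction is not forward biased.
The transistor is in cutoff: I_B = I_C = 0.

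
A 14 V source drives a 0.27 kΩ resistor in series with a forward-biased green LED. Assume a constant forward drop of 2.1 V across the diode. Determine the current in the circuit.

KVL around the loop: 14 = V_D + I·R = 2.1 + I × 0.27 kΩ.
So I = (14 − 2.1) / 0.27 kΩ = 11.9 / 0.27 = 44.1 mA.

I ≈ 44 mA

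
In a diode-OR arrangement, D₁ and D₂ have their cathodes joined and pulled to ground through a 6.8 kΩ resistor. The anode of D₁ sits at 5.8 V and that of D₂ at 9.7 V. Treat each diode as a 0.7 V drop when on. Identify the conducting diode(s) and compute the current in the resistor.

Only D₂ conducts; I_R ≈ 1.3 mA

Assume both conduct. Then node N would need to be at both 5.8−0.7 = 5.1 V and 9.7−0.7 = 9 V, which is impossible.
Assume only D₂ conducts: V_N = 9.7 − 0.7 = 9 V, so I_R = 9/6.8 = 1.32 mA.
Check D₁: its anode-to-cathode voltage is 5.8 − 9 = -3.2 V < 0.7 V, so it is off. The assumption is consistent.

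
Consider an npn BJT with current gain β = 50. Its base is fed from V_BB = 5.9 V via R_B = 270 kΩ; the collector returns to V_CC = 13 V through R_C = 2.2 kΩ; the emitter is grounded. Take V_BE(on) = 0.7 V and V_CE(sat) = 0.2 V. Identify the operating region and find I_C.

Assume active. Base-emitter loop: I_B = (V_BB − V_BE)/R_B = (5.9 − 0.7)/270 = 0.0193 mA.
I_C = β·I_B = 50×0.0193 = 0.963 mA.
V_CE = V_CC − I_C·R_C = 13 − 0.963×2.2 = 10.9 V > V_CE(sat), so the active-region assumption holds.

active; I_C ≈ 0.96 mA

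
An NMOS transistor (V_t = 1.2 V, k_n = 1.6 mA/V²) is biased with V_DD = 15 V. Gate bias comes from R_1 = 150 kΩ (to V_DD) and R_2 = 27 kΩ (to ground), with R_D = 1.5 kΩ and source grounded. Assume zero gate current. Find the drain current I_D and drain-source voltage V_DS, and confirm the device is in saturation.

I_D ≈ 0.95 mA, V_DS ≈ 14 V

V_G = V_DD·R_2/(R_1+R_2) = 15×27/177 = 2.29 V. With the source grounded, V_GS = V_G = 2.29 V.
Assume saturation: I_D = (k_n/2)(V_GS − V_t)² = (1.6/2)×(2.29 − 1.2)² = 0.8×1.09² = 0.947 mA.
V_DS = V_DD − I_D·R_D = 15 − 0.947×1.5 = 13.6 V.
Saturation requires V_DS ≥ V_GS − V_t = 1.09 V; 13.6 ≥ 1.09 ✓.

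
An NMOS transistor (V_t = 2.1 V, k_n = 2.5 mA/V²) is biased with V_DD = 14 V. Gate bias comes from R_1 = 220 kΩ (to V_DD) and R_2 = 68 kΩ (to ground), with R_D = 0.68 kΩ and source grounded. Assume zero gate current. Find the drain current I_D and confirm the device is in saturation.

V_G = V_DD·R_2/(R_1+R_2) = 14×68/288 = 3.31 V. With the source grounded, V_GS = V_G = 3.31 V.
Assume saturation: I_D = (k_n/2)(V_GS − V_t)² = (2.5/2)×(3.31 − 2.1)² = 1.25×1.21² = 1.82 mA.
V_DS = V_DD − I_D·R_D = 14 − 1.82×0.68 = 12.8 V.
Saturation requires V_DS ≥ V_GS − V_t = 1.21 V; 12.8 ≥ 1.21 ✓.

I_D ≈ 1.8 mA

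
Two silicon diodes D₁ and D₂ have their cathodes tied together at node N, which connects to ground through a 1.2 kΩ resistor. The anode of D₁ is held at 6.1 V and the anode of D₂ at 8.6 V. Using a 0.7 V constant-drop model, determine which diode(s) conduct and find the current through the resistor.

Only D₂ conducts; I_R ≈ 6.6 mA

Assume both conduct. Then node N would need to be at both 6.1−0.7 = 5.4 V and 8.6−0.7 = 7.9 V, which is impossible.
Assume only D₂ conducts: V_N = 8.6 − 0.7 = 7.9 V, so I_R = 7.9/1.2 = 6.58 mA.
Check D₁: its anode-to-cathode voltage is 6.1 − 7.9 = -1.8 V < 0.7 V, so it is off. The assumption is consistent.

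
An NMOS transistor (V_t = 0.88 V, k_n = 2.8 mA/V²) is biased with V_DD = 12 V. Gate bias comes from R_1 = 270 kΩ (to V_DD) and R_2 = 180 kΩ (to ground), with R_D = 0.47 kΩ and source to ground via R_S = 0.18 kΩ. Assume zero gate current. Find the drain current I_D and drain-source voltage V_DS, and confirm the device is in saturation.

V_G = V_DD·R_2/(R_1+R_2) = 12×180/450 = 4.8 V.
Assume saturation: I_D = (k_n/2)(V_GS − V_t)² with V_GS = V_G − I_D·R_S = 4.8 − 0.18·I_D.
Substituting gives 0.0454·I_D² − 2.98·I_D + 21.5 = 0, with roots I_D = 8.27 or 57.3 mA.
The root I_D = 57.3 mA gives V_GS = -5.52 V ≤ V_t, so take I_D = 8.27 mA.
Then V_GS = 3.31 V and V_DS = V_DD − I_D(R_D+R_S) = 12 − 8.27×0.65 = 6.62 V.
Saturation requires V_DS ≥ V_GS − V_t = 2.43 V; 6.62 ≥ 2.43 ✓.

I_D ≈ 8.3 mA, V_DS ≈ 6.6 V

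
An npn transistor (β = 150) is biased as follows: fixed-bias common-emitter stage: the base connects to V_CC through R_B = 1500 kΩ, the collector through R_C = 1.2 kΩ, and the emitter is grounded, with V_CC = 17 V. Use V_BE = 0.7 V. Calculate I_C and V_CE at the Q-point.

I_C ≈ 1.6 mA, V_CE ≈ 15 V

Base loop: V_CC = I_B·R_B + V_BE, so I_B = (17 − 0.7)/1500 kΩ = 0.0109 mA.
In the active region I_C = β·I_B = 150 × 0.0109 = 1.63 mA.
Collector loop: V_CE = V_CC − I_C·R_C = 17 − 1.63×1.2 = 15 V.
Since V_CE = 15 V > V_CE(sat) ≈ 0.2 V, the transistor is in the active region as assumed.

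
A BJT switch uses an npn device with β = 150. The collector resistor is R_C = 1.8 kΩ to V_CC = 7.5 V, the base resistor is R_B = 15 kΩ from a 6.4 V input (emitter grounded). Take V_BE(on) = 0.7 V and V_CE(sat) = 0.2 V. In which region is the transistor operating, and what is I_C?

saturation; I_C ≈ 4.1 mA

Assume active: I_B = (6.4 − 0.7)/15 = 0.38 mA, giving I_C = β·I_B = 57 mA.
But then V_CE = 7.5 − 57×1.8 = -95.1 V < V_CE(sat) = 0.2 V — impossible in the active region.
So the transistor is saturated. With V_CE = 0.2 V, I_C = (V_CC − 0.2)/R_C = 7.3/1.8 = 4.06 mA.
Check: β·I_B = 57 mA > I_C = 4.06 mA, confirming saturation.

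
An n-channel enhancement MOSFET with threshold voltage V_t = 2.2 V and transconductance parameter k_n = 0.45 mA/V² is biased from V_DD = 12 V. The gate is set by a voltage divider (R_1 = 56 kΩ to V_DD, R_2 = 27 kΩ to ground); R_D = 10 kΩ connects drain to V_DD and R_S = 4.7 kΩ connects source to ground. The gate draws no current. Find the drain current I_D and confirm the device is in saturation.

I_D ≈ 0.17 mA

V_G = V_DD·R_2/(R_1+R_2) = 12×27/83 = 3.9 V.
Assume saturation: I_D = (k_n/2)(V_GS − V_t)² with V_GS = V_G − I_D·R_S = 3.9 − 4.7·I_D.
Substituting gives 4.97·I_D² − 4.6·I_D + 0.653 = 0, with roots I_D = 0.175 or 0.751 mA.
The root I_D = 0.751 mA gives V_GS = 0.373 V ≤ V_t, so take I_D = 0.175 mA.
Then V_GS = 3.08 V and V_DS = V_DD − I_D(R_D+R_S) = 12 − 0.175×14.7 = 9.43 V.
Saturation requires V_DS ≥ V_GS − V_t = 0.882 V; 9.43 ≥ 0.882 ✓.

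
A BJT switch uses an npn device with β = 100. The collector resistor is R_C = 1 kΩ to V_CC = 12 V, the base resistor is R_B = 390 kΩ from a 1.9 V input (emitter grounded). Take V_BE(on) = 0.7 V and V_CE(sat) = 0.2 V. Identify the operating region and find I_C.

active; I_C ≈ 0.31 mA

Assume active. Base-emitter loop: I_B = (V_BB − V_BE)/R_B = (1.9 − 0.7)/390 = 0.00308 mA.
I_C = β·I_B = 100×0.00308 = 0.308 mA.
V_CE = V_CC − I_C·R_C = 12 − 0.308×1 = 11.7 V > V_CE(sat), so the active-region assumption holds.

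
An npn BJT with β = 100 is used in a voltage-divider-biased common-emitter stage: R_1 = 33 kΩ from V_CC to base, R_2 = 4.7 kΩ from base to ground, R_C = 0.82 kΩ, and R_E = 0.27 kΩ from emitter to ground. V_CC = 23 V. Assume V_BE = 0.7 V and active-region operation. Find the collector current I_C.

I_C ≈ 6.9 mA

Thevenize the base divider: V_Th = V_CC·R_2/(R_1+R_2) = 23×4.7/37.7 = 2.87 V, R_Th = R_1‖R_2 = 4.11 kΩ.
Base-emitter loop: V_Th = I_B·R_Th + V_BE + (β+1)I_B·R_E, so I_B = (2.87 − 0.7) / (4.11 + 101×0.27) = 0.0691 mA.
I_C = β·I_B = 100×0.0691 = 6.91 mA, and I_E = (β+1)I_B = 6.98 mA.
V_CE = V_CC − I_C·R_C − I_E·R_E = 23 − 6.91×0.82 − 6.98×0.27 = 15.5 V.
V_CE = 15.5 V > 0.2 V confirms active-region operation.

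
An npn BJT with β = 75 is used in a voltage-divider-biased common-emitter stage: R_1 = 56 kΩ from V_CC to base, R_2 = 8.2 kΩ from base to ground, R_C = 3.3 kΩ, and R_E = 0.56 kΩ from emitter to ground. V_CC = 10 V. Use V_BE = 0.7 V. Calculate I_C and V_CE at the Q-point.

I_C ≈ 0.87 mA, V_CE ≈ 6.6 V

Thevenize the base divider: V_Th = V_CC·R_2/(R_1+R_2) = 10×8.2/64.2 = 1.28 V, R_Th = R_1‖R_2 = 7.15 kΩ.
Base-emitter loop: V_Th = I_B·R_Th + V_BE + (β+1)I_B·R_E, so I_B = (1.28 − 0.7) / (7.15 + 76×0.56) = 0.0116 mA.
I_C = β·I_B = 75×0.0116 = 0.871 mA, and I_E = (β+1)I_B = 0.883 mA.
V_CE = V_CC − I_C·R_C − I_E·R_E = 10 − 0.871×3.3 − 0.883×0.56 = 6.63 V.
V_CE = 6.63 V > 0.2 V confirms active-region operation.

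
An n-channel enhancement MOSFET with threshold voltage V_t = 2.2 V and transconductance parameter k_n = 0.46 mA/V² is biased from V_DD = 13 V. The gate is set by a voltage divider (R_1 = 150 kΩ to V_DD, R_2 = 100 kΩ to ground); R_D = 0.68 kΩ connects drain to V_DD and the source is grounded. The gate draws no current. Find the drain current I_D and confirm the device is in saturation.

I_D ≈ 2.1 mA

V_G = V_DD·R_2/(R_1+R_2) = 13×100/250 = 5.2 V. With the source grounded, V_GS = V_G = 5.2 V.
Assume saturation: I_D = (k_n/2)(V_GS − V_t)² = (0.46/2)×(5.2 − 2.2)² = 0.23×3² = 2.07 mA.
V_DS = V_DD − I_D·R_D = 13 − 2.07×0.68 = 11.6 V.
Saturation requires V_DS ≥ V_GS − V_t = 3 V; 11.6 ≥ 3 ✓.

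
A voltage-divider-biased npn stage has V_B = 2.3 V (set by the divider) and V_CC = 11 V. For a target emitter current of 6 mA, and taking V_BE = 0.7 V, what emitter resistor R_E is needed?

R_E ≈ 0.27 kΩ

V_E = V_B − V_BE = 2.3 − 0.7 = 1.6 V.
R_E = V_E / I_E = 1.6 / 6 = 0.267 kΩ.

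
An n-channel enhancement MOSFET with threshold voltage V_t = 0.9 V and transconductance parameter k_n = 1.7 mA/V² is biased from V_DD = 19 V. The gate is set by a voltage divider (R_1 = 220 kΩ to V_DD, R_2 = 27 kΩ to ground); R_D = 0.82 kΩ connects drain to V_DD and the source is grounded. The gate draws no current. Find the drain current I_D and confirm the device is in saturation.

I_D ≈ 1.2 mA

V_G = V_DD·R_2/(R_1+R_2) = 19×27/247 = 2.08 V. With the source grounded, V_GS = V_G = 2.08 V.
Assume saturation: I_D = (k_n/2)(V_GS − V_t)² = (1.7/2)×(2.08 − 0.9)² = 0.85×1.18² = 1.18 mA.
V_DS = V_DD − I_D·R_D = 19 − 1.18×0.82 = 18 V.
Saturation requires V_DS ≥ V_GS − V_t = 1.18 V; 18 ≥ 1.18 ✓.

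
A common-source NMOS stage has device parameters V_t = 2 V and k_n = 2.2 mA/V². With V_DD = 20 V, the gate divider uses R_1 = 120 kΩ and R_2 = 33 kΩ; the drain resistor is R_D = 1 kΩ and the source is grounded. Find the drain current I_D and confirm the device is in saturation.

V_G = V_DD·R_2/(R_1+R_2) = 20×33/153 = 4.31 V. With the source grounded, V_GS = V_G = 4.31 V.
Assume saturation: I_D = (k_n/2)(V_GS − V_t)² = (2.2/2)×(4.31 − 2)² = 1.1×2.31² = 5.89 mA.
V_DS = V_DD − I_D·R_D = 20 − 5.89×1 = 14.1 V.
Saturation requires V_DS ≥ V_GS − V_t = 2.31 V; 14.1 ≥ 2.31 ✓.

I_D ≈ 5.9 mA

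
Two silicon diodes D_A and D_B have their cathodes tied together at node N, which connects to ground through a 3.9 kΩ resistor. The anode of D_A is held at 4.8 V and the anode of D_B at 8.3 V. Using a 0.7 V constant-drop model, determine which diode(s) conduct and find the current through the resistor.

Assume both conduct. Then node N would need to be at both 4.8−0.7 = 4.1 V and 8.3−0.7 = 7.6 V, which is impossible.
Assume only D_B conducts: V_N = 8.3 − 0.7 = 7.6 V, so I_R = 7.6/3.9 = 1.95 mA.
Check D_A: its anode-to-cathode voltage is 4.8 − 7.6 = -2.8 V < 0.7 V, so it is off. The assumption is consistent.

Only D_B conducts; I_R ≈ 1.9 mA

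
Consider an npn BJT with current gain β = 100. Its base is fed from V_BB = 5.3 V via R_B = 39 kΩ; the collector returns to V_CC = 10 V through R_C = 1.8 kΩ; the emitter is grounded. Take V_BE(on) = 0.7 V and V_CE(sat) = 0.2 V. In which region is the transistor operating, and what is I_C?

saturation; I_C ≈ 5.4 mA

Assume active: I_B = (5.3 − 0.7)/39 = 0.118 mA, giving I_C = β·I_B = 11.8 mA.
But then V_CE = 10 − 11.8×1.8 = -11.2 V < V_CE(sat) = 0.2 V — impossible in the active region.
So the transistor is saturated. With V_CE = 0.2 V, I_C = (V_CC − 0.2)/R_C = 9.8/1.8 = 5.44 mA.
Check: β·I_B = 11.8 mA > I_C = 5.44 mA, confirming saturation.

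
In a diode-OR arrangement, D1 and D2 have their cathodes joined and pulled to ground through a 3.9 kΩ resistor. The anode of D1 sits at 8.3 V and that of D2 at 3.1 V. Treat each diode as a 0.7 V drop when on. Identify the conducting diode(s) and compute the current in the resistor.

Only D1 conducts; I_R ≈ 1.9 mA

Assume both conduct. Then node N would need to be at both 8.3−0.7 = 7.6 V and 3.1−0.7 = 2.4 V, which is impossible.
Assume only D1 conducts: V_N = 8.3 − 0.7 = 7.6 V, so I_R = 7.6/3.9 = 1.95 mA.
Check D2: its anode-to-cathode voltage is 3.1 − 7.6 = -4.5 V < 0.7 V, so it is off. The assumption is consistent.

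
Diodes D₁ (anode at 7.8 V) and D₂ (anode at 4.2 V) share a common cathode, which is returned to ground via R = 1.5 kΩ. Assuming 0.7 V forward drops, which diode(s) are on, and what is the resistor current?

Assume both conduct. Then node N would need to be at both 7.8−0.7 = 7.1 V and 4.2−0.7 = 3.5 V, which is impossible.
Assume only D₁ conducts: V_N = 7.8 − 0.7 = 7.1 V, so I_R = 7.1/1.5 = 4.73 mA.
Check D₂: its anode-to-cathode voltage is 4.2 − 7.1 = -2.9 V < 0.7 V, so it is off. The assumption is consistent.

Only D₁ conducts; I_R ≈ 4.7 mA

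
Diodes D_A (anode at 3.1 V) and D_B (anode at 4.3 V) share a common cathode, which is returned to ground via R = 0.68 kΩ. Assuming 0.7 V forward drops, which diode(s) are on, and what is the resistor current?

Assume both conduct. Then node N would need to be at both 3.1−0.7 = 2.4 V and 4.3−0.7 = 3.6 V, which is impossible.
Assume only D_B conducts: V_N = 4.3 − 0.7 = 3.6 V, so I_R = 3.6/0.68 = 5.29 mA.
Check D_A: its anode-to-cathode voltage is 3.1 − 3.6 = -0.5 V < 0.7 V, so it is off. The assumption is consistent.

Only D_B conducts; I_R ≈ 5.3 mA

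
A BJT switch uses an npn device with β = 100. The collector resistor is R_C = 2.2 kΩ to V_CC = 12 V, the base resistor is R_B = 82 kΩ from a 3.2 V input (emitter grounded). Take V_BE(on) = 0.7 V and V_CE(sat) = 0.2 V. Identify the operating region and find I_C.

active; I_C ≈ 3 mA

Assume active. Base-emitter loop: I_B = (V_BB − V_BE)/R_B = (3.2 − 0.7)/82 = 0.0305 mA.
I_C = β·I_B = 100×0.0305 = 3.05 mA.
V_CE = V_CC − I_C·R_C = 12 − 3.05×2.2 = 5.29 V > V_CE(sat), so the active-region assumption holds.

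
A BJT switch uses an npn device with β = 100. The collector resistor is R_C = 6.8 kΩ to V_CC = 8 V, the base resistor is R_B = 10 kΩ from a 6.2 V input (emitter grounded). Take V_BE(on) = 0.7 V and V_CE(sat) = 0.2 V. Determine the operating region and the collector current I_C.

saturation; I_C ≈ 1.1 mA

Assume active: I_B = (6.2 − 0.7)/10 = 0.55 mA, giving I_C = β·I_B = 55 mA.
But then V_CE = 8 − 55×6.8 = -366 V < V_CE(sat) = 0.2 V — impossible in the active region.
So the transistor is saturated. With V_CE = 0.2 V, I_C = (V_CC − 0.2)/R_C = 7.8/6.8 = 1.15 mA.
Check: β·I_B = 55 mA > I_C = 1.15 mA, confirming saturation.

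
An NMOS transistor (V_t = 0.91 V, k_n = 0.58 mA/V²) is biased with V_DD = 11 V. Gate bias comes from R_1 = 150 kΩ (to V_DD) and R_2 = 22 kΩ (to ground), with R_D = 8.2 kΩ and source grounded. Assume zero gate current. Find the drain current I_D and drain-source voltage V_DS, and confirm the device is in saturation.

I_D ≈ 0.072 mA, V_DS ≈ 10 V

V_G = V_DD·R_2/(R_1+R_2) = 11×22/172 = 1.41 V. With the source grounded, V_GS = V_G = 1.41 V.
Assume saturation: I_D = (k_n/2)(V_GS − V_t)² = (0.58/2)×(1.41 − 0.91)² = 0.29×0.497² = 0.0716 mA.
V_DS = V_DD − I_D·R_D = 11 − 0.0716×8.2 = 10.4 V.
Saturation requires V_DS ≥ V_GS − V_t = 0.497 V; 10.4 ≥ 0.497 ✓.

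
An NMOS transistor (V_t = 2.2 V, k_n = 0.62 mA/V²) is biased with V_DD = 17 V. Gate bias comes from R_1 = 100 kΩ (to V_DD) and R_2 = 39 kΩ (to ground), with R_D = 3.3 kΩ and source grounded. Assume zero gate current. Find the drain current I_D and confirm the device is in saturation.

V_G = V_DD·R_2/(R_1+R_2) = 17×39/139 = 4.77 V. With the source grounded, V_GS = V_G = 4.77 V.
Assume saturation: I_D = (k_n/2)(V_GS − V_t)² = (0.62/2)×(4.77 − 2.2)² = 0.31×2.57² = 2.05 mA.
V_DS = V_DD − I_D·R_D = 17 − 2.05×3.3 = 10.2 V.
Saturation requires V_DS ≥ V_GS − V_t = 2.57 V; 10.2 ≥ 2.57 ✓.

I_D ≈ 2 mA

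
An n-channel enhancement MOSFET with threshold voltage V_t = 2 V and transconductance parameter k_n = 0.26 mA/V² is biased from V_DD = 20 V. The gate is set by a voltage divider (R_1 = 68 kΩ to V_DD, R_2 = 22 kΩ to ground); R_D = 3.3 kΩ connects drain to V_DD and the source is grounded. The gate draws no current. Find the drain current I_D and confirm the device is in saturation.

I_D ≈ 1.1 mA

V_G = V_DD·R_2/(R_1+R_2) = 20×22/90 = 4.89 V. With the source grounded, V_GS = V_G = 4.89 V.
Assume saturation: I_D = (k_n/2)(V_GS − V_t)² = (0.26/2)×(4.89 − 2)² = 0.13×2.89² = 1.08 mA.
V_DS = V_DD − I_D·R_D = 20 − 1.08×3.3 = 16.4 V.
Saturation requires V_DS ≥ V_GS − V_t = 2.89 V; 16.4 ≥ 2.89 ✓.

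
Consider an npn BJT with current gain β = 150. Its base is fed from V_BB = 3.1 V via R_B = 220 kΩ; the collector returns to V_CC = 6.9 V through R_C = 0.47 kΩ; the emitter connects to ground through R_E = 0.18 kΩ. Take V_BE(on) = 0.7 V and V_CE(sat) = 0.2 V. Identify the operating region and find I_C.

active; I_C ≈ 1.5 mA

Assume active. Base-emitter loop: I_B = (V_BB − V_BE)/(R_B + (β+1)R_E) = (3.1 − 0.7)/(220 + 151×0.18) = 0.00971 mA.
I_C = β·I_B = 150×0.00971 = 1.46 mA.
V_CE = V_CC − I_C·R_C − I_E·R_E = 6.9 − 1.46×0.47 − 1.47×0.18 = 5.95 V > V_CE(sat), so the active-region assumption holds.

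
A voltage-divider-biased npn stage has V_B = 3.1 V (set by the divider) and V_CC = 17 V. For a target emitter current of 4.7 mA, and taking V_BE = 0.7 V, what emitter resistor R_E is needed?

V_E = V_B − V_BE = 3.1 − 0.7 = 2.4 V.
R_E = V_E / I_E = 2.4 / 4.7 = 0.511 kΩ.

R_E ≈ 0.51 kΩ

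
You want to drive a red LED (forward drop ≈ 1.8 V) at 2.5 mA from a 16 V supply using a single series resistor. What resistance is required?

The resistor drops V_S − V_D = 16 − 1.8 = 14.2 V at 2.5 mA.
R = 14.2 V / 2.5 mA = 5.68 kΩ.

R ≈ 5.7 kΩ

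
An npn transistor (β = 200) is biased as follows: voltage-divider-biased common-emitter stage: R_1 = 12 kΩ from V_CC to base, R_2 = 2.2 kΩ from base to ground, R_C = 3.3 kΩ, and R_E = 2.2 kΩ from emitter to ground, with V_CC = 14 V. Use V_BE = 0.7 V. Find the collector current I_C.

Thevenize the base divider: V_Th = V_CC·R_2/(R_1+R_2) = 14×2.2/14.2 = 2.17 V, R_Th = R_1‖R_2 = 1.86 kΩ.
Base-emitter loop: V_Th = I_B·R_Th + V_BE + (β+1)I_B·R_E, so I_B = (2.17 − 0.7) / (1.86 + 201×2.2) = 0.00331 mA.
I_C = β·I_B = 200×0.00331 = 0.662 mA, and I_E = (β+1)I_B = 0.665 mA.
V_CE = V_CC − I_C·R_C − I_E·R_E = 14 − 0.662×3.3 − 0.665×2.2 = 10.4 V.
V_CE = 10.4 V > 0.2 V confirms active-region operation.

I_C ≈ 0.66 mA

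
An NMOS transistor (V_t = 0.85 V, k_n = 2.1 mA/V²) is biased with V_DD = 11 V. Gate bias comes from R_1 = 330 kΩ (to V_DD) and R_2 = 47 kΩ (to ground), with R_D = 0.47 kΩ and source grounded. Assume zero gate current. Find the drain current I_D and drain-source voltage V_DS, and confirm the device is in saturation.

I_D ≈ 0.29 mA, V_DS ≈ 11 V

V_G = V_DD·R_2/(R_1+R_2) = 11×47/377 = 1.37 V. With the source grounded, V_GS = V_G = 1.37 V.
Assume saturation: I_D = (k_n/2)(V_GS − V_t)² = (2.1/2)×(1.37 − 0.85)² = 1.05×0.521² = 0.285 mA.
V_DS = V_DD − I_D·R_D = 11 − 0.285×0.47 = 10.9 V.
Saturation requires V_DS ≥ V_GS − V_t = 0.521 V; 10.9 ≥ 0.521 ✓.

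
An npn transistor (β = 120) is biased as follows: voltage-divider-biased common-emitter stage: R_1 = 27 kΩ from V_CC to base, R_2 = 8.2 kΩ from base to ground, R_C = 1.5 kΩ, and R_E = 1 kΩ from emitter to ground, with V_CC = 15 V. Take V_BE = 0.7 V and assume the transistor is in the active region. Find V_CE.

V_CE ≈ 8.4 V

Thevenize the base divider: V_Th = V_CC·R_2/(R_1+R_2) = 15×8.2/35.2 = 3.49 V, R_Th = R_1‖R_2 = 6.29 kΩ.
Base-emitter loop: V_Th = I_B·R_Th + V_BE + (β+1)I_B·R_E, so I_B = (3.49 − 0.7) / (6.29 + 121×1) = 0.022 mA.
I_C = β·I_B = 120×0.022 = 2.63 mA, and I_E = (β+1)I_B = 2.66 mA.
V_CE = V_CC − I_C·R_C − I_E·R_E = 15 − 2.63×1.5 − 2.66×1 = 8.39 V.
V_CE = 8.39 V > 0.2 V confirms active-region operation.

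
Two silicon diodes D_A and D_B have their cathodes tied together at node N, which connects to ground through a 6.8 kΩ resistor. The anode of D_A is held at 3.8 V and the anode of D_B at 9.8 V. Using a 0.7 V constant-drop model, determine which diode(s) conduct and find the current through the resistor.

Assume both conduct. Then node N would need to be at both 3.8−0.7 = 3.1 V and 9.8−0.7 = 9.1 V, which is impossible.
Assume only D_B conducts: V_N = 9.8 − 0.7 = 9.1 V, so I_R = 9.1/6.8 = 1.34 mA.
Check D_A: its anode-to-cathode voltage is 3.8 − 9.1 = -5.3 V < 0.7 V, so it is off. The assumption is consistent.

Only D_B conducts; I_R ≈ 1.3 mA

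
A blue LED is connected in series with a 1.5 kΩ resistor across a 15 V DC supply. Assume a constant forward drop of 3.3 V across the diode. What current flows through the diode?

I ≈ 7.8 mA

KVL around the loop: 15 = V_D + I·R = 3.3 + I × 1.5 kΩ.
So I = (15 − 3.3) / 1.5 kΩ = 11.7 / 1.5 = 7.8 mA.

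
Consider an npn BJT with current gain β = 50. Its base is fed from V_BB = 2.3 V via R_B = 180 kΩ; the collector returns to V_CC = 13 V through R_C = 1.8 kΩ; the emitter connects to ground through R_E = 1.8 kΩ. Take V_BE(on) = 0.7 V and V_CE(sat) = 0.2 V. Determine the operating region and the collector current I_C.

Assume active. Base-emitter loop: I_B = (V_BB − V_BE)/(R_B + (β+1)R_E) = (2.3 − 0.7)/(180 + 51×1.8) = 0.00589 mA.
I_C = β·I_B = 50×0.00589 = 0.294 mA.
V_CE = V_CC − I_C·R_C − I_E·R_E = 13 − 0.294×1.8 − 0.3×1.8 = 11.9 V > V_CE(sat), so the active-region assumption holds.

active; I_C ≈ 0.29 mA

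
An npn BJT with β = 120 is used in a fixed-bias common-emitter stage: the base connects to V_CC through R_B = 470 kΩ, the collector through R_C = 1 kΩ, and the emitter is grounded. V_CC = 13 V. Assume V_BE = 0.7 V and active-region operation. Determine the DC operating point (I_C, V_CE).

Base loop: V_CC = I_B·R_B + V_BE, so I_B = (13 − 0.7)/470 kΩ = 0.0262 mA.
In the active region I_C = β·I_B = 120 × 0.0262 = 3.14 mA.
Collector loop: V_CE = V_CC − I_C·R_C = 13 − 3.14×1 = 9.86 V.
Since V_CE = 9.86 V > V_CE(sat) ≈ 0.2 V, the transistor is in the active region as assumed.

I_C ≈ 3.1 mA, V_CE ≈ 9.9 V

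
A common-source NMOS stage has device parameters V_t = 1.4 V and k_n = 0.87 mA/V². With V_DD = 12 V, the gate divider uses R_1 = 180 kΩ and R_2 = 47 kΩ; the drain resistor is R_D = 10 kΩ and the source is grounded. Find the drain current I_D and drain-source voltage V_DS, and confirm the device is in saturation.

I_D ≈ 0.51 mA, V_DS ≈ 6.9 V

V_G = V_DD·R_2/(R_1+R_2) = 12×47/227 = 2.48 V. With the source grounded, V_GS = V_G = 2.48 V.
Assume saturation: I_D = (k_n/2)(V_GS − V_t)² = (0.87/2)×(2.48 − 1.4)² = 0.435×1.08² = 0.512 mA.
V_DS = V_DD − I_D·R_D = 12 − 0.512×10 = 6.88 V.
Saturation requires V_DS ≥ V_GS − V_t = 1.08 V; 6.88 ≥ 1.08 ✓.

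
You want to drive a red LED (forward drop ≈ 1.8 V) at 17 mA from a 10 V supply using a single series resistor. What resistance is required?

The resistor drops V_S − V_D = 10 − 1.8 = 8.2 V at 17 mA.
R = 8.2 V / 17 mA = 0.482 kΩ.

R ≈ 0.48 kΩ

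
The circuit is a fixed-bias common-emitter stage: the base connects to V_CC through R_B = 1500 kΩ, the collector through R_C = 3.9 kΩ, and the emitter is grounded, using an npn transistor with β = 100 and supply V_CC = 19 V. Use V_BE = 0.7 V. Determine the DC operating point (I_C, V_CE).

Base loop: V_CC = I_B·R_B + V_BE, so I_B = (19 − 0.7)/1500 kΩ = 0.0122 mA.
In the active region I_C = β·I_B = 100 × 0.0122 = 1.22 mA.
Collector loop: V_CE = V_CC − I_C·R_C = 19 − 1.22×3.9 = 14.2 V.
Since V_CE = 14.2 V > V_CE(sat) ≈ 0.2 V, the transistor is in the active region as assumed.

I_C ≈ 1.2 mA, V_CE ≈ 14 V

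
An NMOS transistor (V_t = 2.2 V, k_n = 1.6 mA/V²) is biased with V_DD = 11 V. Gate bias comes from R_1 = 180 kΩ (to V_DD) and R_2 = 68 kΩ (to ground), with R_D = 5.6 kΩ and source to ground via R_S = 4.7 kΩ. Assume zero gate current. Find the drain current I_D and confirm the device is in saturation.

I_D ≈ 0.099 mA

V_G = V_DD·R_2/(R_1+R_2) = 11×68/248 = 3.02 V.
Assume saturation: I_D = (k_n/2)(V_GS − V_t)² with V_GS = V_G − I_D·R_S = 3.02 − 4.7·I_D.
Substituting gives 17.7·I_D² − 7.14·I_D + 0.533 = 0, with roots I_D = 0.0989 or 0.305 mA.
The root I_D = 0.305 mA gives V_GS = 1.58 V ≤ V_t, so take I_D = 0.0989 mA.
Then V_GS = 2.55 V and V_DS = V_DD − I_D(R_D+R_S) = 11 − 0.0989×10.3 = 9.98 V.
Saturation requires V_DS ≥ V_GS − V_t = 0.352 V; 9.98 ≥ 0.352 ✓.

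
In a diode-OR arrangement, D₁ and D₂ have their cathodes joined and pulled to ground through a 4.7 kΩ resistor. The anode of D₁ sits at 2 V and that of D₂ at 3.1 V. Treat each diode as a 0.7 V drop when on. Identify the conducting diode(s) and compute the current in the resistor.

Assume both conduct. Then node N would need to be at both 2−0.7 = 1.3 V and 3.1−0.7 = 2.4 V, which is impossible.
Assume only D₂ conducts: V_N = 3.1 − 0.7 = 2.4 V, so I_R = 2.4/4.7 = 0.511 mA.
Check D₁: its anode-to-cathode voltage is 2 − 2.4 = -0.4 V < 0.7 V, so it is off. The assumption is consistent.

Only D₂ conducts; I_R ≈ 0.51 mA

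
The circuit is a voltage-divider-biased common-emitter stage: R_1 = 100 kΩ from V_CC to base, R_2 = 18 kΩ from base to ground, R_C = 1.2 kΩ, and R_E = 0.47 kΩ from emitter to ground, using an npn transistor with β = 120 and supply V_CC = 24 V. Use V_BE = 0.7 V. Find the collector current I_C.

I_C ≈ 4.9 mA

Thevenize the base divider: V_Th = V_CC·R_2/(R_1+R_2) = 24×18/118 = 3.66 V, R_Th = R_1‖R_2 = 15.3 kΩ.
Base-emitter loop: V_Th = I_B·R_Th + V_BE + (β+1)I_B·R_E, so I_B = (3.66 − 0.7) / (15.3 + 121×0.47) = 0.0411 mA.
I_C = β·I_B = 120×0.0411 = 4.93 mA, and I_E = (β+1)I_B = 4.97 mA.
V_CE = V_CC − I_C·R_C − I_E·R_E = 24 − 4.93×1.2 − 4.97×0.47 = 15.8 V.
V_CE = 15.8 V > 0.2 V confirms active-region operation.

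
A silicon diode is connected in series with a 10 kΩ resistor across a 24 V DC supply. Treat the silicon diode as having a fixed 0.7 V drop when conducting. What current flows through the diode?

I ≈ 2.3 mA

KVL around the loop: 24 = V_D + I·R = 0.7 + I × 10 kΩ.
So I = (24 − 0.7) / 10 kΩ = 23.3 / 10 = 2.33 mA.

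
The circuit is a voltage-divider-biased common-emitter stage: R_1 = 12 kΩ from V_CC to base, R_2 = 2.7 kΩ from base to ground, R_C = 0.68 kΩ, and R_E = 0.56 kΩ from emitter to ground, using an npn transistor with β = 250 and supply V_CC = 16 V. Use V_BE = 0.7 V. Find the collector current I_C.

I_C ≈ 3.9 mA

Thevenize the base divider: V_Th = V_CC·R_2/(R_1+R_2) = 16×2.7/14.7 = 2.94 V, R_Th = R_1‖R_2 = 2.2 kΩ.
Base-emitter loop: V_Th = I_B·R_Th + V_BE + (β+1)I_B·R_E, so I_B = (2.94 − 0.7) / (2.2 + 251×0.56) = 0.0157 mA.
I_C = β·I_B = 250×0.0157 = 3.92 mA, and I_E = (β+1)I_B = 3.94 mA.
V_CE = V_CC − I_C·R_C − I_E·R_E = 16 − 3.92×0.68 − 3.94×0.56 = 11.1 V.
V_CE = 11.1 V > 0.2 V confirms active-region operation.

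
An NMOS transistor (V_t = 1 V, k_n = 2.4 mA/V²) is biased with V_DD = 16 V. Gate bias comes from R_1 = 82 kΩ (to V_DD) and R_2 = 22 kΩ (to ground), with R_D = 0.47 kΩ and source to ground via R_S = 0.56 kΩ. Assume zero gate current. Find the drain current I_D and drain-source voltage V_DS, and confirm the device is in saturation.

V_G = V_DD·R_2/(R_1+R_2) = 16×22/104 = 3.38 V.
Assume saturation: I_D = (k_n/2)(V_GS − V_t)² with V_GS = V_G − I_D·R_S = 3.38 − 0.56·I_D.
Substituting gives 0.376·I_D² − 4.2·I_D + 6.82 = 0, with roots I_D = 1.97 or 9.2 mA.
The root I_D = 9.2 mA gives V_GS = -1.77 V ≤ V_t, so take I_D = 1.97 mA.
Then V_GS = 2.28 V and V_DS = V_DD − I_D(R_D+R_S) = 16 − 1.97×1.03 = 14 V.
Saturation requires V_DS ≥ V_GS − V_t = 1.28 V; 14 ≥ 1.28 ✓.

I_D ≈ 2 mA, V_DS ≈ 14 V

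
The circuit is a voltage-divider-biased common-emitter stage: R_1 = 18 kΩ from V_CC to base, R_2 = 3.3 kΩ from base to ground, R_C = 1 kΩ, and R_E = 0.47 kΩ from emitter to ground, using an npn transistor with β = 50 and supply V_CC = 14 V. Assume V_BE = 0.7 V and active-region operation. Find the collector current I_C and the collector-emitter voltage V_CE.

I_C ≈ 2.7 mA, V_CE ≈ 9.9 V

Thevenize the base divider: V_Th = V_CC·R_2/(R_1+R_2) = 14×3.3/21.3 = 2.17 V, R_Th = R_1‖R_2 = 2.79 kΩ.
Base-emitter loop: V_Th = I_B·R_Th + V_BE + (β+1)I_B·R_E, so I_B = (2.17 − 0.7) / (2.79 + 51×0.47) = 0.0549 mA.
I_C = β·I_B = 50×0.0549 = 2.74 mA, and I_E = (β+1)I_B = 2.8 mA.
V_CE = V_CC − I_C·R_C − I_E·R_E = 14 − 2.74×1 − 2.8×0.47 = 9.94 V.
V_CE = 9.94 V > 0.2 V confirms active-region operation.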